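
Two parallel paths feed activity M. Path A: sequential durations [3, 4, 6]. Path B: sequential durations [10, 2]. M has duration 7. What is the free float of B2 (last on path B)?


ES(B2) = sum of predecessors on chain B = 10
EF(B2) = ES + duration = 10 + 2 = 12
Successor of B2 is M. ES(M) = max(sum(A), sum(B)) = max(13, 12) = 13
Free float = ES(successor) - EF(current) = 13 - 12 = 1

1


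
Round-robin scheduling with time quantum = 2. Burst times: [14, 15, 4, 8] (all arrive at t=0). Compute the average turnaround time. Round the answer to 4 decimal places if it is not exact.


Time quantum = 2
Execution trace:
  J1 runs 2 units, time = 2
  J2 runs 2 units, time = 4
  J3 runs 2 units, time = 6
  J4 runs 2 units, time = 8
  J1 runs 2 units, time = 10
  J2 runs 2 units, time = 12
  J3 runs 2 units, time = 14
  J4 runs 2 units, time = 16
  J1 runs 2 units, time = 18
  J2 runs 2 units, time = 20
  J4 runs 2 units, time = 22
  J1 runs 2 units, time = 24
  J2 runs 2 units, time = 26
  J4 runs 2 units, time = 28
  J1 runs 2 units, time = 30
  J2 runs 2 units, time = 32
  J1 runs 2 units, time = 34
  J2 runs 2 units, time = 36
  J1 runs 2 units, time = 38
  J2 runs 2 units, time = 40
  J2 runs 1 units, time = 41
Finish times: [38, 41, 14, 28]
Average turnaround = 121/4 = 30.25

30.25


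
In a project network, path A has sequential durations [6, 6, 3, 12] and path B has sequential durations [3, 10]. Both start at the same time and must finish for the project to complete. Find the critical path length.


Path A total = 6 + 6 + 3 + 12 = 27
Path B total = 3 + 10 = 13
Critical path = longest path = max(27, 13) = 27

27


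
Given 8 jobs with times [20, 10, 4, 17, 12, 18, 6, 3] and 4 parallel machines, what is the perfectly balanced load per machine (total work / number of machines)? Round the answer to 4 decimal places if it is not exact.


Total processing time = 20 + 10 + 4 + 17 + 12 + 18 + 6 + 3 = 90
Number of machines = 4
Ideal balanced load = 90 / 4 = 22.5

22.5


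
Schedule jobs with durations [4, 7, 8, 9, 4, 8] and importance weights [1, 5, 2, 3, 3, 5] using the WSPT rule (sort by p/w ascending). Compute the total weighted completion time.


Compute p/w ratios and sort ascending (WSPT): [(4, 3), (7, 5), (8, 5), (9, 3), (4, 1), (8, 2)]
Compute weighted completion times:
  Job (p=4,w=3): C=4, w*C=3*4=12
  Job (p=7,w=5): C=11, w*C=5*11=55
  Job (p=8,w=5): C=19, w*C=5*19=95
  Job (p=9,w=3): C=28, w*C=3*28=84
  Job (p=4,w=1): C=32, w*C=1*32=32
  Job (p=8,w=2): C=40, w*C=2*40=80
Total weighted completion time = 358

358


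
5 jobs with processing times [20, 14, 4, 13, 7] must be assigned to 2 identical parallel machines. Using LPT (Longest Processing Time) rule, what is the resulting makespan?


Sort jobs in decreasing order (LPT): [20, 14, 13, 7, 4]
Assign each job to the least loaded machine:
  Machine 1: jobs [20, 7, 4], load = 31
  Machine 2: jobs [14, 13], load = 27
Makespan = max load = 31

31


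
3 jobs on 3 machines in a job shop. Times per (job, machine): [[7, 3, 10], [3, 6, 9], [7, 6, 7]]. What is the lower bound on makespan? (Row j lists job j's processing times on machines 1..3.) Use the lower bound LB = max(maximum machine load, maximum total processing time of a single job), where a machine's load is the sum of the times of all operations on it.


Machine loads:
  Machine 1: 7 + 3 + 7 = 17
  Machine 2: 3 + 6 + 6 = 15
  Machine 3: 10 + 9 + 7 = 26
Max machine load = 26
Job totals:
  Job 1: 20
  Job 2: 18
  Job 3: 20
Max job total = 20
Lower bound = max(26, 20) = 26

26


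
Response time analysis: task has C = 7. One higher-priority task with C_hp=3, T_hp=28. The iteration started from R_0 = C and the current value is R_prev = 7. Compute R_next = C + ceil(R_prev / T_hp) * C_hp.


R_next = C + ceil(R_prev / T_hp) * C_hp
ceil(7 / 28) = ceil(0.25) = 1
Interference = 1 * 3 = 3
R_next = 7 + 3 = 10

10


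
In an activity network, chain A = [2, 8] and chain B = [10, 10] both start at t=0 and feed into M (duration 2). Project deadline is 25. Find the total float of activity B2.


Forward pass: ES(B2) = sum of predecessors on chain B = 10
EF = ES + duration = 10 + 10 = 20
Backward pass: LF(M) = deadline = 25; LS(M) = 25 - 2 = 23
LF(B2) = LS(M) - sum(successors on chain B) = 23 - 0 = 23
LS = LF - duration = 23 - 10 = 13
Total float = LS - ES = 13 - 10 = 3

3


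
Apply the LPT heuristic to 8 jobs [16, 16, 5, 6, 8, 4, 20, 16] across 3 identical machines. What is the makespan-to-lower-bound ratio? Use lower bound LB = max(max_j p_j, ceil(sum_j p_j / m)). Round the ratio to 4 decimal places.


LPT order: [20, 16, 16, 16, 8, 6, 5, 4]
Machine loads after assignment: [30, 32, 29]
LPT makespan = 32
Lower bound = max(max_job, ceil(total/3)) = max(20, 31) = 31
Ratio = 32 / 31 = 1.0323

1.0323


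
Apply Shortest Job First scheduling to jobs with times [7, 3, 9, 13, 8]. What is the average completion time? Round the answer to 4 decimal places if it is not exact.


SJF order (ascending): [3, 7, 8, 9, 13]
Completion times:
  Job 1: burst=3, C=3
  Job 2: burst=7, C=10
  Job 3: burst=8, C=18
  Job 4: burst=9, C=27
  Job 5: burst=13, C=40
Average completion = 98/5 = 19.6

19.6


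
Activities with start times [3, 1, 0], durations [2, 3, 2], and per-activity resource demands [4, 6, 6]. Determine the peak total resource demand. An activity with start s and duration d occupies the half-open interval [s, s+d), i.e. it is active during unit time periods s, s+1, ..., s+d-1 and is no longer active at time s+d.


Each activity i is active on [start_i, start_i + duration_i).
Compute total resource usage per time slot:
  t=0: active resources = [6], total = 6
  t=1: active resources = [6, 6], total = 12
  t=2: active resources = [6], total = 6
  t=3: active resources = [4, 6], total = 10
  t=4: active resources = [4], total = 4
Peak resource demand = 12

12


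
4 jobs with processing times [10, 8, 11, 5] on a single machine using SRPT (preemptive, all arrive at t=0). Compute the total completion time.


Since all jobs arrive at t=0, SRPT equals SPT ordering.
SPT order: [5, 8, 10, 11]
Completion times:
  Job 1: p=5, C=5
  Job 2: p=8, C=13
  Job 3: p=10, C=23
  Job 4: p=11, C=34
Total completion time = 5 + 13 + 23 + 34 = 75

75


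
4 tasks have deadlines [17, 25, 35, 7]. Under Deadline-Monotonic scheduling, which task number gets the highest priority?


Sort tasks by relative deadline (ascending):
  Task 4: deadline = 7
  Task 1: deadline = 17
  Task 2: deadline = 25
  Task 3: deadline = 35
Priority order (highest first): [4, 1, 2, 3]
Highest priority task = 4

4


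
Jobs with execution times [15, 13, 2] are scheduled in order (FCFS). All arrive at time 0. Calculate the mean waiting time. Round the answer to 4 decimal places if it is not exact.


FCFS order (as given): [15, 13, 2]
Waiting times:
  Job 1: wait = 0
  Job 2: wait = 15
  Job 3: wait = 28
Sum of waiting times = 43
Average waiting time = 43/3 = 14.3333

14.3333


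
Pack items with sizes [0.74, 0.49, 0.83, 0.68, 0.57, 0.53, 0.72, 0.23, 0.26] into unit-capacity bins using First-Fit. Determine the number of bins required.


Place items sequentially using First-Fit:
  Item 0.74 -> new Bin 1
  Item 0.49 -> new Bin 2
  Item 0.83 -> new Bin 3
  Item 0.68 -> new Bin 4
  Item 0.57 -> new Bin 5
  Item 0.53 -> new Bin 6
  Item 0.72 -> new Bin 7
  Item 0.23 -> Bin 1 (now 0.97)
  Item 0.26 -> Bin 2 (now 0.75)
Total bins used = 7

7


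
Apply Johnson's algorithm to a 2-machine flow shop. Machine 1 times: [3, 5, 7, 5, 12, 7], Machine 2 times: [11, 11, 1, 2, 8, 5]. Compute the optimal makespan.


Apply Johnson's rule:
  Group 1 (a <= b): [(1, 3, 11), (2, 5, 11)]
  Group 2 (a > b): [(5, 12, 8), (6, 7, 5), (4, 5, 2), (3, 7, 1)]
Optimal job order: [1, 2, 5, 6, 4, 3]
Schedule:
  Job 1: M1 done at 3, M2 done at 14
  Job 2: M1 done at 8, M2 done at 25
  Job 5: M1 done at 20, M2 done at 33
  Job 6: M1 done at 27, M2 done at 38
  Job 4: M1 done at 32, M2 done at 40
  Job 3: M1 done at 39, M2 done at 41
Makespan = 41

41


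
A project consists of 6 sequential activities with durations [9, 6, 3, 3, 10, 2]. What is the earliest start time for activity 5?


Activity 5 starts after activities 1 through 4 complete.
Predecessor durations: [9, 6, 3, 3]
ES = 9 + 6 + 3 + 3 = 21

21


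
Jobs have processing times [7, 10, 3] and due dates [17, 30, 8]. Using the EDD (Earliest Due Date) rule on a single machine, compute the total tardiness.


Sort by due date (EDD order): [(3, 8), (7, 17), (10, 30)]
Compute completion times and tardiness:
  Job 1: p=3, d=8, C=3, tardiness=max(0,3-8)=0
  Job 2: p=7, d=17, C=10, tardiness=max(0,10-17)=0
  Job 3: p=10, d=30, C=20, tardiness=max(0,20-30)=0
Total tardiness = 0

0


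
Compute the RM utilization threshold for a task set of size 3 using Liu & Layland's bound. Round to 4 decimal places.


Compute 2^(1/3) = 1.2599210499
Subtract 1: 1.2599210499 - 1 = 0.2599210499
Multiply by n: 3 * 0.2599210499 = 0.7797631497
Round to 4 dp: 0.7798

0.7798


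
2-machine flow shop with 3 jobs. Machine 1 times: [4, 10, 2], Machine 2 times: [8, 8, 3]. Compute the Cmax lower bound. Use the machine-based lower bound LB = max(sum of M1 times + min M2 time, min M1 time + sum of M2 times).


LB1 = sum(M1 times) + min(M2 times) = 16 + 3 = 19
LB2 = min(M1 times) + sum(M2 times) = 2 + 19 = 21
Lower bound = max(LB1, LB2) = max(19, 21) = 21

21


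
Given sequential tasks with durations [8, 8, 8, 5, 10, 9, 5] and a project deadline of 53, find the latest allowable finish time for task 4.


LF(activity 4) = deadline - sum of successor durations
Successors: activities 5 through 7 with durations [10, 9, 5]
Sum of successor durations = 24
LF = 53 - 24 = 29

29


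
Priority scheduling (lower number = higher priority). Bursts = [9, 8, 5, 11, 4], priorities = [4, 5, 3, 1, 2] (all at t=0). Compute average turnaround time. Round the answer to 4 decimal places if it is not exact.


Sort by priority (ascending = highest first):
Order: [(1, 11), (2, 4), (3, 5), (4, 9), (5, 8)]
Completion times:
  Priority 1, burst=11, C=11
  Priority 2, burst=4, C=15
  Priority 3, burst=5, C=20
  Priority 4, burst=9, C=29
  Priority 5, burst=8, C=37
Average turnaround = 112/5 = 22.4

22.4


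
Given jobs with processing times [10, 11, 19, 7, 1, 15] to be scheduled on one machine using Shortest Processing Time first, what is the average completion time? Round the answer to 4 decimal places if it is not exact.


Sort jobs by processing time (SPT order): [1, 7, 10, 11, 15, 19]
Compute completion times sequentially:
  Job 1: processing = 1, completes at 1
  Job 2: processing = 7, completes at 8
  Job 3: processing = 10, completes at 18
  Job 4: processing = 11, completes at 29
  Job 5: processing = 15, completes at 44
  Job 6: processing = 19, completes at 63
Sum of completion times = 163
Average completion time = 163/6 = 27.1667

27.1667


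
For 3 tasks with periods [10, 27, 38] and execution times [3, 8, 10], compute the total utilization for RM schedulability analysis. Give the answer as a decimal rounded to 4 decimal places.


Compute individual utilizations (exact fractions):
  Task 1: C/T = 3/10 (approx. 0.3)
  Task 2: C/T = 8/27 (approx. 0.2963)
  Task 3: C/T = 10/38 = 5/19 (approx. 0.2632)
Total utilization U = 3/10 + 8/27 + 5/19 = 4409/5130
Rounded to 4 decimal places: U = 0.8595
RM (Liu & Layland) bound for 3 tasks = 0.779763; compare with U = 4409/5130 (approx. 0.859454)
bound < U <= 1, so the RM sufficient condition is not met (inconclusive; an exact test such as response-time analysis is needed).

0.8595


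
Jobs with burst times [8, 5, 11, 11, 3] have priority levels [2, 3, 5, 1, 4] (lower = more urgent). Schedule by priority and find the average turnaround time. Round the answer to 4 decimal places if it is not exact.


Sort by priority (ascending = highest first):
Order: [(1, 11), (2, 8), (3, 5), (4, 3), (5, 11)]
Completion times:
  Priority 1, burst=11, C=11
  Priority 2, burst=8, C=19
  Priority 3, burst=5, C=24
  Priority 4, burst=3, C=27
  Priority 5, burst=11, C=38
Average turnaround = 119/5 = 23.8

23.8


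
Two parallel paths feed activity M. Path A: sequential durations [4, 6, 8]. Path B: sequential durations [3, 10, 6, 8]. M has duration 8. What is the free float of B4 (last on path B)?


ES(B4) = sum of predecessors on chain B = 19
EF(B4) = ES + duration = 19 + 8 = 27
Successor of B4 is M. ES(M) = max(sum(A), sum(B)) = max(18, 27) = 27
Free float = ES(successor) - EF(current) = 27 - 27 = 0

0


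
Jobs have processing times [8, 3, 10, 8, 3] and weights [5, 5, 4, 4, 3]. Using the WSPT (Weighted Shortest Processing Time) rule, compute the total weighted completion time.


Compute p/w ratios and sort ascending (WSPT): [(3, 5), (3, 3), (8, 5), (8, 4), (10, 4)]
Compute weighted completion times:
  Job (p=3,w=5): C=3, w*C=5*3=15
  Job (p=3,w=3): C=6, w*C=3*6=18
  Job (p=8,w=5): C=14, w*C=5*14=70
  Job (p=8,w=4): C=22, w*C=4*22=88
  Job (p=10,w=4): C=32, w*C=4*32=128
Total weighted completion time = 319

319


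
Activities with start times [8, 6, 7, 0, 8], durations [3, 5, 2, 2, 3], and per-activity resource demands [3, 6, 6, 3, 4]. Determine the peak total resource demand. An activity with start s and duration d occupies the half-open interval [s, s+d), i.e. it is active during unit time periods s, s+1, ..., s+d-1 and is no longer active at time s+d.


Each activity i is active on [start_i, start_i + duration_i).
Compute total resource usage per time slot:
  t=0: active resources = [3], total = 3
  t=1: active resources = [3], total = 3
  t=2: active resources = [], total = 0
  t=3: active resources = [], total = 0
  t=4: active resources = [], total = 0
  t=5: active resources = [], total = 0
  t=6: active resources = [6], total = 6
  t=7: active resources = [6, 6], total = 12
  t=8: active resources = [3, 6, 6, 4], total = 19
  t=9: active resources = [3, 6, 4], total = 13
  t=10: active resources = [3, 6, 4], total = 13
Peak resource demand = 19

19


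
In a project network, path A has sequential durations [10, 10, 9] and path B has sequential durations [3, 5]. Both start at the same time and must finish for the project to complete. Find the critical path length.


Path A total = 10 + 10 + 9 = 29
Path B total = 3 + 5 = 8
Critical path = longest path = max(29, 8) = 29

29


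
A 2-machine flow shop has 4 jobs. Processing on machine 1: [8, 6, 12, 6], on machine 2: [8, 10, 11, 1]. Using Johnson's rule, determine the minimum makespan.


Apply Johnson's rule:
  Group 1 (a <= b): [(2, 6, 10), (1, 8, 8)]
  Group 2 (a > b): [(3, 12, 11), (4, 6, 1)]
Optimal job order: [2, 1, 3, 4]
Schedule:
  Job 2: M1 done at 6, M2 done at 16
  Job 1: M1 done at 14, M2 done at 24
  Job 3: M1 done at 26, M2 done at 37
  Job 4: M1 done at 32, M2 done at 38
Makespan = 38

38


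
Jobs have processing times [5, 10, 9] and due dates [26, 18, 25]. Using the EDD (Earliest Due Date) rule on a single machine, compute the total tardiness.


Sort by due date (EDD order): [(10, 18), (9, 25), (5, 26)]
Compute completion times and tardiness:
  Job 1: p=10, d=18, C=10, tardiness=max(0,10-18)=0
  Job 2: p=9, d=25, C=19, tardiness=max(0,19-25)=0
  Job 3: p=5, d=26, C=24, tardiness=max(0,24-26)=0
Total tardiness = 0

0


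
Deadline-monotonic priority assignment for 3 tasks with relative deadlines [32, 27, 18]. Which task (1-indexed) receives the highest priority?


Sort tasks by relative deadline (ascending):
  Task 3: deadline = 18
  Task 2: deadline = 27
  Task 1: deadline = 32
Priority order (highest first): [3, 2, 1]
Highest priority task = 3

3


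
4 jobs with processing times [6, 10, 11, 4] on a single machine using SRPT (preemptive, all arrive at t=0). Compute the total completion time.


Since all jobs arrive at t=0, SRPT equals SPT ordering.
SPT order: [4, 6, 10, 11]
Completion times:
  Job 1: p=4, C=4
  Job 2: p=6, C=10
  Job 3: p=10, C=20
  Job 4: p=11, C=31
Total completion time = 4 + 10 + 20 + 31 = 65

65


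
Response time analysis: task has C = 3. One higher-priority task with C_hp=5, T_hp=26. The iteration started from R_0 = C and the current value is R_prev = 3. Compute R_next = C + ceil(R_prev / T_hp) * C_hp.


R_next = C + ceil(R_prev / T_hp) * C_hp
ceil(3 / 26) = ceil(0.1154) = 1
Interference = 1 * 5 = 5
R_next = 3 + 5 = 8

8


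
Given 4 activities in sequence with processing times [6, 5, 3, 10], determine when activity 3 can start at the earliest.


Activity 3 starts after activities 1 through 2 complete.
Predecessor durations: [6, 5]
ES = 6 + 5 = 11

11


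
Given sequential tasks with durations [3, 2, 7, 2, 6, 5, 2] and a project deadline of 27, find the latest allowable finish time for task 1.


LF(activity 1) = deadline - sum of successor durations
Successors: activities 2 through 7 with durations [2, 7, 2, 6, 5, 2]
Sum of successor durations = 24
LF = 27 - 24 = 3

3


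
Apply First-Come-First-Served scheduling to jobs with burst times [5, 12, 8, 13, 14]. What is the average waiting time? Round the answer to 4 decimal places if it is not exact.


FCFS order (as given): [5, 12, 8, 13, 14]
Waiting times:
  Job 1: wait = 0
  Job 2: wait = 5
  Job 3: wait = 17
  Job 4: wait = 25
  Job 5: wait = 38
Sum of waiting times = 85
Average waiting time = 85/5 = 17.0

17.0


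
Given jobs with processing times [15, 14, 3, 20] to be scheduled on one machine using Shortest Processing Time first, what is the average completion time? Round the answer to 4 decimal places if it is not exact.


Sort jobs by processing time (SPT order): [3, 14, 15, 20]
Compute completion times sequentially:
  Job 1: processing = 3, completes at 3
  Job 2: processing = 14, completes at 17
  Job 3: processing = 15, completes at 32
  Job 4: processing = 20, completes at 52
Sum of completion times = 104
Average completion time = 104/4 = 26.0

26.0


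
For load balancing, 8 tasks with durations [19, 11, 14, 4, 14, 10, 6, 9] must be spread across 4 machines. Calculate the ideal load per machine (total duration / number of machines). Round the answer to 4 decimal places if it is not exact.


Total processing time = 19 + 11 + 14 + 4 + 14 + 10 + 6 + 9 = 87
Number of machines = 4
Ideal balanced load = 87 / 4 = 21.75

21.75


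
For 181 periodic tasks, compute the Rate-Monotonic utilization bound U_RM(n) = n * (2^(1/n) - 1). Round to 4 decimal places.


Compute 2^(1/181) = 1.0038368845
Subtract 1: 1.0038368845 - 1 = 0.0038368845
Multiply by n: 181 * 0.0038368845 = 0.6944760945
Round to 4 dp: 0.6945

0.6945


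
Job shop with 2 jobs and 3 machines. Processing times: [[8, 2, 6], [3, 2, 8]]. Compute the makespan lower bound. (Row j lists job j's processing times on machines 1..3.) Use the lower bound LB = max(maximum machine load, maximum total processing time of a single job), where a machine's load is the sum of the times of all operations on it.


Machine loads:
  Machine 1: 8 + 3 = 11
  Machine 2: 2 + 2 = 4
  Machine 3: 6 + 8 = 14
Max machine load = 14
Job totals:
  Job 1: 16
  Job 2: 13
Max job total = 16
Lower bound = max(14, 16) = 16

16


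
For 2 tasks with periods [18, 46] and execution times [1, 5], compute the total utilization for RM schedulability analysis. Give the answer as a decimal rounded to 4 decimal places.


Compute individual utilizations (exact fractions):
  Task 1: C/T = 1/18 (approx. 0.0556)
  Task 2: C/T = 5/46 (approx. 0.1087)
Total utilization U = 1/18 + 5/46 = 34/207
Rounded to 4 decimal places: U = 0.1643
RM (Liu & Layland) bound for 2 tasks = 0.828427; compare with U = 34/207 (approx. 0.164251)
U <= bound, so schedulable by RM sufficient condition.

0.1643


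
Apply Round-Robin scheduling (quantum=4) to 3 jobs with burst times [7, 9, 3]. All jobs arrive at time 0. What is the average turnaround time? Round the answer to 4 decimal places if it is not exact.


Time quantum = 4
Execution trace:
  J1 runs 4 units, time = 4
  J2 runs 4 units, time = 8
  J3 runs 3 units, time = 11
  J1 runs 3 units, time = 14
  J2 runs 4 units, time = 18
  J2 runs 1 units, time = 19
Finish times: [14, 19, 11]
Average turnaround = 44/3 = 14.6667

14.6667


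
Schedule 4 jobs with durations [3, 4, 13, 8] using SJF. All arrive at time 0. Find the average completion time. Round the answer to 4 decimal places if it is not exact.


SJF order (ascending): [3, 4, 8, 13]
Completion times:
  Job 1: burst=3, C=3
  Job 2: burst=4, C=7
  Job 3: burst=8, C=15
  Job 4: burst=13, C=28
Average completion = 53/4 = 13.25

13.25


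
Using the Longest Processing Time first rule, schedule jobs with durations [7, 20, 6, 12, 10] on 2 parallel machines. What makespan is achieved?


Sort jobs in decreasing order (LPT): [20, 12, 10, 7, 6]
Assign each job to the least loaded machine:
  Machine 1: jobs [20, 7], load = 27
  Machine 2: jobs [12, 10, 6], load = 28
Makespan = max load = 28

28


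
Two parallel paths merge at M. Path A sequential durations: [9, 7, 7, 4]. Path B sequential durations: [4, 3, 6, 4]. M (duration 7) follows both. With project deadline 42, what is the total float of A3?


Forward pass: ES(A3) = sum of predecessors on chain A = 16
EF = ES + duration = 16 + 7 = 23
Backward pass: LF(M) = deadline = 42; LS(M) = 42 - 7 = 35
LF(A3) = LS(M) - sum(successors on chain A) = 35 - 4 = 31
LS = LF - duration = 31 - 7 = 24
Total float = LS - ES = 24 - 16 = 8

8


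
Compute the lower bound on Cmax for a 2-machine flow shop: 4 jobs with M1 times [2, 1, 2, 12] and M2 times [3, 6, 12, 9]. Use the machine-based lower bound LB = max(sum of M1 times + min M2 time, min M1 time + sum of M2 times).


LB1 = sum(M1 times) + min(M2 times) = 17 + 3 = 20
LB2 = min(M1 times) + sum(M2 times) = 1 + 30 = 31
Lower bound = max(LB1, LB2) = max(20, 31) = 31

31


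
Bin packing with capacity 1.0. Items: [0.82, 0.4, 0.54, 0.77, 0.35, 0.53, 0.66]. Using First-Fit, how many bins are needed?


Place items sequentially using First-Fit:
  Item 0.82 -> new Bin 1
  Item 0.4 -> new Bin 2
  Item 0.54 -> Bin 2 (now 0.94)
  Item 0.77 -> new Bin 3
  Item 0.35 -> new Bin 4
  Item 0.53 -> Bin 4 (now 0.88)
  Item 0.66 -> new Bin 5
Total bins used = 5

5


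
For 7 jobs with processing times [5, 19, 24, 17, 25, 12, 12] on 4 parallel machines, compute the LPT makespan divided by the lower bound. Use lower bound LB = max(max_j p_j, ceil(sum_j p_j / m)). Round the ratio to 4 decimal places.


LPT order: [25, 24, 19, 17, 12, 12, 5]
Machine loads after assignment: [25, 29, 31, 29]
LPT makespan = 31
Lower bound = max(max_job, ceil(total/4)) = max(25, 29) = 29
Ratio = 31 / 29 = 1.069

1.069


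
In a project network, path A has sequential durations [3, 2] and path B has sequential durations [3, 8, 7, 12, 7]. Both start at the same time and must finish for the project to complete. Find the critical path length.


Path A total = 3 + 2 = 5
Path B total = 3 + 8 + 7 + 12 + 7 = 37
Critical path = longest path = max(5, 37) = 37

37


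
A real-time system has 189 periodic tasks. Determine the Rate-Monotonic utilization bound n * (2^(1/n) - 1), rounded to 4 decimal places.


Compute 2^(1/189) = 1.0036741787
Subtract 1: 1.0036741787 - 1 = 0.0036741787
Multiply by n: 189 * 0.0036741787 = 0.6944197743
Round to 4 dp: 0.6944

0.6944


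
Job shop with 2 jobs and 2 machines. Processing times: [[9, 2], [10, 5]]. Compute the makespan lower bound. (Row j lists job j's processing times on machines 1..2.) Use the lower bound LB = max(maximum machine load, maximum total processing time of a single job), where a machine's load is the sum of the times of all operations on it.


Machine loads:
  Machine 1: 9 + 10 = 19
  Machine 2: 2 + 5 = 7
Max machine load = 19
Job totals:
  Job 1: 11
  Job 2: 15
Max job total = 15
Lower bound = max(19, 15) = 19

19


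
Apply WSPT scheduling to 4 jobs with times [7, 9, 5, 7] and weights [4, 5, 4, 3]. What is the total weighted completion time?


Compute p/w ratios and sort ascending (WSPT): [(5, 4), (7, 4), (9, 5), (7, 3)]
Compute weighted completion times:
  Job (p=5,w=4): C=5, w*C=4*5=20
  Job (p=7,w=4): C=12, w*C=4*12=48
  Job (p=9,w=5): C=21, w*C=5*21=105
  Job (p=7,w=3): C=28, w*C=3*28=84
Total weighted completion time = 257

257


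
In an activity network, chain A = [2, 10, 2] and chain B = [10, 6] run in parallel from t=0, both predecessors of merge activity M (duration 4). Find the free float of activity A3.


ES(A3) = sum of predecessors on chain A = 12
EF(A3) = ES + duration = 12 + 2 = 14
Successor of A3 is M. ES(M) = max(sum(A), sum(B)) = max(14, 16) = 16
Free float = ES(successor) - EF(current) = 16 - 14 = 2

2


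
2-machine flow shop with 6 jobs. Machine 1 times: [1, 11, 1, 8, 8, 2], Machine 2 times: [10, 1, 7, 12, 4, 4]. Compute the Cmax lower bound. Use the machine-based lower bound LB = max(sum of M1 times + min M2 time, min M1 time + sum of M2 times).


LB1 = sum(M1 times) + min(M2 times) = 31 + 1 = 32
LB2 = min(M1 times) + sum(M2 times) = 1 + 38 = 39
Lower bound = max(LB1, LB2) = max(32, 39) = 39

39


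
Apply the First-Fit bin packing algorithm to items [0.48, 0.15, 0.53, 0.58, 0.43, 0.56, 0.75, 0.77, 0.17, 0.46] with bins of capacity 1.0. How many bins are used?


Place items sequentially using First-Fit:
  Item 0.48 -> new Bin 1
  Item 0.15 -> Bin 1 (now 0.63)
  Item 0.53 -> new Bin 2
  Item 0.58 -> new Bin 3
  Item 0.43 -> Bin 2 (now 0.96)
  Item 0.56 -> new Bin 4
  Item 0.75 -> new Bin 5
  Item 0.77 -> new Bin 6
  Item 0.17 -> Bin 1 (now 0.8)
  Item 0.46 -> new Bin 7
Total bins used = 7

7


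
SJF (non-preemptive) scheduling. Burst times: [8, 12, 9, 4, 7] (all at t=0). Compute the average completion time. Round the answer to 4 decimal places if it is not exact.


SJF order (ascending): [4, 7, 8, 9, 12]
Completion times:
  Job 1: burst=4, C=4
  Job 2: burst=7, C=11
  Job 3: burst=8, C=19
  Job 4: burst=9, C=28
  Job 5: burst=12, C=40
Average completion = 102/5 = 20.4

20.4


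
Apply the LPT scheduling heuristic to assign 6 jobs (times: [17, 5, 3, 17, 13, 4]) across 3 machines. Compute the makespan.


Sort jobs in decreasing order (LPT): [17, 17, 13, 5, 4, 3]
Assign each job to the least loaded machine:
  Machine 1: jobs [17, 4], load = 21
  Machine 2: jobs [17, 3], load = 20
  Machine 3: jobs [13, 5], load = 18
Makespan = max load = 21

21


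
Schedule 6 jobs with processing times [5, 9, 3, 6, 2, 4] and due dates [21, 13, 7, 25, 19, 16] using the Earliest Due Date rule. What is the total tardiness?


Sort by due date (EDD order): [(3, 7), (9, 13), (4, 16), (2, 19), (5, 21), (6, 25)]
Compute completion times and tardiness:
  Job 1: p=3, d=7, C=3, tardiness=max(0,3-7)=0
  Job 2: p=9, d=13, C=12, tardiness=max(0,12-13)=0
  Job 3: p=4, d=16, C=16, tardiness=max(0,16-16)=0
  Job 4: p=2, d=19, C=18, tardiness=max(0,18-19)=0
  Job 5: p=5, d=21, C=23, tardiness=max(0,23-21)=2
  Job 6: p=6, d=25, C=29, tardiness=max(0,29-25)=4
Total tardiness = 6

6


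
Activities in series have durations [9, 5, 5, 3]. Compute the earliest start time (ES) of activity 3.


Activity 3 starts after activities 1 through 2 complete.
Predecessor durations: [9, 5]
ES = 9 + 5 = 14

14


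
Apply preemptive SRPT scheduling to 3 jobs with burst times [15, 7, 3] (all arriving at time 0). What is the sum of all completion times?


Since all jobs arrive at t=0, SRPT equals SPT ordering.
SPT order: [3, 7, 15]
Completion times:
  Job 1: p=3, C=3
  Job 2: p=7, C=10
  Job 3: p=15, C=25
Total completion time = 3 + 10 + 25 = 38

38


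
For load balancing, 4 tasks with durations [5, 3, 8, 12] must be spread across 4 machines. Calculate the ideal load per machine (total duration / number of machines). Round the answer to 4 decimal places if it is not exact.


Total processing time = 5 + 3 + 8 + 12 = 28
Number of machines = 4
Ideal balanced load = 28 / 4 = 7.0

7.0


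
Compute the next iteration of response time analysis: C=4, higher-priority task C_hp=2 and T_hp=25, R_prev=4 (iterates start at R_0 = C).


R_next = C + ceil(R_prev / T_hp) * C_hp
ceil(4 / 25) = ceil(0.16) = 1
Interference = 1 * 2 = 2
R_next = 4 + 2 = 6

6


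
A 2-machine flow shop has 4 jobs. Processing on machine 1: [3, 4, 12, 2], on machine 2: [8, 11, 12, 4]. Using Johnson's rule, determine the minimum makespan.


Apply Johnson's rule:
  Group 1 (a <= b): [(4, 2, 4), (1, 3, 8), (2, 4, 11), (3, 12, 12)]
  Group 2 (a > b): []
Optimal job order: [4, 1, 2, 3]
Schedule:
  Job 4: M1 done at 2, M2 done at 6
  Job 1: M1 done at 5, M2 done at 14
  Job 2: M1 done at 9, M2 done at 25
  Job 3: M1 done at 21, M2 done at 37
Makespan = 37

37


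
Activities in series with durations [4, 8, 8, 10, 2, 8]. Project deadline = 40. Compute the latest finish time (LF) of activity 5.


LF(activity 5) = deadline - sum of successor durations
Successors: activities 6 through 6 with durations [8]
Sum of successor durations = 8
LF = 40 - 8 = 32

32


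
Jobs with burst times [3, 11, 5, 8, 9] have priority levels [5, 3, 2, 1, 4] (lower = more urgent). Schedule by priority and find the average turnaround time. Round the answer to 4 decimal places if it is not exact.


Sort by priority (ascending = highest first):
Order: [(1, 8), (2, 5), (3, 11), (4, 9), (5, 3)]
Completion times:
  Priority 1, burst=8, C=8
  Priority 2, burst=5, C=13
  Priority 3, burst=11, C=24
  Priority 4, burst=9, C=33
  Priority 5, burst=3, C=36
Average turnaround = 114/5 = 22.8

22.8


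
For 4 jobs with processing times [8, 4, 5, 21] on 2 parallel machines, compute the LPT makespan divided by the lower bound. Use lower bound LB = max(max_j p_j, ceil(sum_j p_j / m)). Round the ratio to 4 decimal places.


LPT order: [21, 8, 5, 4]
Machine loads after assignment: [21, 17]
LPT makespan = 21
Lower bound = max(max_job, ceil(total/2)) = max(21, 19) = 21
Ratio = 21 / 21 = 1.0

1.0


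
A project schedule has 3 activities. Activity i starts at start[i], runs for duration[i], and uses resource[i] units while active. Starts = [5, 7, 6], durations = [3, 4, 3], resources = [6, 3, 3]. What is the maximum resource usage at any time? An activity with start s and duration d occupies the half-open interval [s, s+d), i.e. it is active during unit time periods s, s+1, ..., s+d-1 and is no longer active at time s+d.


Each activity i is active on [start_i, start_i + duration_i).
Compute total resource usage per time slot:
  t=0: active resources = [], total = 0
  t=1: active resources = [], total = 0
  t=2: active resources = [], total = 0
  t=3: active resources = [], total = 0
  t=4: active resources = [], total = 0
  t=5: active resources = [6], total = 6
  t=6: active resources = [6, 3], total = 9
  t=7: active resources = [6, 3, 3], total = 12
  t=8: active resources = [3, 3], total = 6
  t=9: active resources = [3], total = 3
  t=10: active resources = [3], total = 3
Peak resource demand = 12

12


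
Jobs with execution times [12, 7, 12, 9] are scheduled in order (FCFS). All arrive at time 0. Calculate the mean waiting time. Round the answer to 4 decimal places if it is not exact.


FCFS order (as given): [12, 7, 12, 9]
Waiting times:
  Job 1: wait = 0
  Job 2: wait = 12
  Job 3: wait = 19
  Job 4: wait = 31
Sum of waiting times = 62
Average waiting time = 62/4 = 15.5

15.5


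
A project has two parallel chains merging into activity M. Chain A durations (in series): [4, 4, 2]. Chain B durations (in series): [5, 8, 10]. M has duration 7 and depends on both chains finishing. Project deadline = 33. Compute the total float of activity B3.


Forward pass: ES(B3) = sum of predecessors on chain B = 13
EF = ES + duration = 13 + 10 = 23
Backward pass: LF(M) = deadline = 33; LS(M) = 33 - 7 = 26
LF(B3) = LS(M) - sum(successors on chain B) = 26 - 0 = 26
LS = LF - duration = 26 - 10 = 16
Total float = LS - ES = 16 - 13 = 3

3


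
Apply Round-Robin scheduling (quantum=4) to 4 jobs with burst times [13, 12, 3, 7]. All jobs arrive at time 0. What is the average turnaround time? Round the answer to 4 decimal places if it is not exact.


Time quantum = 4
Execution trace:
  J1 runs 4 units, time = 4
  J2 runs 4 units, time = 8
  J3 runs 3 units, time = 11
  J4 runs 4 units, time = 15
  J1 runs 4 units, time = 19
  J2 runs 4 units, time = 23
  J4 runs 3 units, time = 26
  J1 runs 4 units, time = 30
  J2 runs 4 units, time = 34
  J1 runs 1 units, time = 35
Finish times: [35, 34, 11, 26]
Average turnaround = 106/4 = 26.5

26.5


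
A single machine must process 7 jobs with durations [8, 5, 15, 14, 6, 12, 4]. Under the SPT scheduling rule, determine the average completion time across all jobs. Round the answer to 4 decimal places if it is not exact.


Sort jobs by processing time (SPT order): [4, 5, 6, 8, 12, 14, 15]
Compute completion times sequentially:
  Job 1: processing = 4, completes at 4
  Job 2: processing = 5, completes at 9
  Job 3: processing = 6, completes at 15
  Job 4: processing = 8, completes at 23
  Job 5: processing = 12, completes at 35
  Job 6: processing = 14, completes at 49
  Job 7: processing = 15, completes at 64
Sum of completion times = 199
Average completion time = 199/7 = 28.4286

28.4286


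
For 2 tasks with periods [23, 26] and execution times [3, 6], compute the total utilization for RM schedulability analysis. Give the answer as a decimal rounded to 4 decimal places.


Compute individual utilizations (exact fractions):
  Task 1: C/T = 3/23 (approx. 0.1304)
  Task 2: C/T = 6/26 = 3/13 (approx. 0.2308)
Total utilization U = 3/23 + 3/13 = 108/299
Rounded to 4 decimal places: U = 0.3612
RM (Liu & Layland) bound for 2 tasks = 0.828427; compare with U = 108/299 (approx. 0.361204)
U <= bound, so schedulable by RM sufficient condition.

0.3612


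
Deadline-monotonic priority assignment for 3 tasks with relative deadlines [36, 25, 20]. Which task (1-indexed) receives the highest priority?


Sort tasks by relative deadline (ascending):
  Task 3: deadline = 20
  Task 2: deadline = 25
  Task 1: deadline = 36
Priority order (highest first): [3, 2, 1]
Highest priority task = 3

3


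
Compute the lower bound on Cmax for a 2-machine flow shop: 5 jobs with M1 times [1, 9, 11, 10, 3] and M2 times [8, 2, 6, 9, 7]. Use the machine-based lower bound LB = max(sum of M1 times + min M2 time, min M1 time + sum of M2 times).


LB1 = sum(M1 times) + min(M2 times) = 34 + 2 = 36
LB2 = min(M1 times) + sum(M2 times) = 1 + 32 = 33
Lower bound = max(LB1, LB2) = max(36, 33) = 36

36


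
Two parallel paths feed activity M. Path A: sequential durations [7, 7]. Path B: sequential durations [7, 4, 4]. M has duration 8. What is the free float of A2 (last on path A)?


ES(A2) = sum of predecessors on chain A = 7
EF(A2) = ES + duration = 7 + 7 = 14
Successor of A2 is M. ES(M) = max(sum(A), sum(B)) = max(14, 15) = 15
Free float = ES(successor) - EF(current) = 15 - 14 = 1

1


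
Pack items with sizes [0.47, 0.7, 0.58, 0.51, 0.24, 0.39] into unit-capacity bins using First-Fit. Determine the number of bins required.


Place items sequentially using First-Fit:
  Item 0.47 -> new Bin 1
  Item 0.7 -> new Bin 2
  Item 0.58 -> new Bin 3
  Item 0.51 -> Bin 1 (now 0.98)
  Item 0.24 -> Bin 2 (now 0.94)
  Item 0.39 -> Bin 3 (now 0.97)
Total bins used = 3

3


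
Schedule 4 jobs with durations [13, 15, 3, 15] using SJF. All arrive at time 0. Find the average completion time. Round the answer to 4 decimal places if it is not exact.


SJF order (ascending): [3, 13, 15, 15]
Completion times:
  Job 1: burst=3, C=3
  Job 2: burst=13, C=16
  Job 3: burst=15, C=31
  Job 4: burst=15, C=46
Average completion = 96/4 = 24.0

24.0


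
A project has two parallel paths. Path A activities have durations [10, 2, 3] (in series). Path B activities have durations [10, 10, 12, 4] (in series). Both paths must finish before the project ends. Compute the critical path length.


Path A total = 10 + 2 + 3 = 15
Path B total = 10 + 10 + 12 + 4 = 36
Critical path = longest path = max(15, 36) = 36

36


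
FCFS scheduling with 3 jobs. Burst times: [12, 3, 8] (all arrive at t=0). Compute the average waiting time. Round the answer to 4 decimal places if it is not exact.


FCFS order (as given): [12, 3, 8]
Waiting times:
  Job 1: wait = 0
  Job 2: wait = 12
  Job 3: wait = 15
Sum of waiting times = 27
Average waiting time = 27/3 = 9.0

9.0


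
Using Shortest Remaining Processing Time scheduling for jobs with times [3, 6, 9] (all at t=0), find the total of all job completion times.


Since all jobs arrive at t=0, SRPT equals SPT ordering.
SPT order: [3, 6, 9]
Completion times:
  Job 1: p=3, C=3
  Job 2: p=6, C=9
  Job 3: p=9, C=18
Total completion time = 3 + 9 + 18 = 30

30


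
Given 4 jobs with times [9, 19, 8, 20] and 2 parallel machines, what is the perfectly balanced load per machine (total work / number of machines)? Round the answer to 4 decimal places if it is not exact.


Total processing time = 9 + 19 + 8 + 20 = 56
Number of machines = 2
Ideal balanced load = 56 / 2 = 28.0

28.0


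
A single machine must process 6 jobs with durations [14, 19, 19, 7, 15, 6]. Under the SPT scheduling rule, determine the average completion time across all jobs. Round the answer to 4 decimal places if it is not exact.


Sort jobs by processing time (SPT order): [6, 7, 14, 15, 19, 19]
Compute completion times sequentially:
  Job 1: processing = 6, completes at 6
  Job 2: processing = 7, completes at 13
  Job 3: processing = 14, completes at 27
  Job 4: processing = 15, completes at 42
  Job 5: processing = 19, completes at 61
  Job 6: processing = 19, completes at 80
Sum of completion times = 229
Average completion time = 229/6 = 38.1667

38.1667


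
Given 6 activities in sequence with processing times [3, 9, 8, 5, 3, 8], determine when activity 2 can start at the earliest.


Activity 2 starts after activities 1 through 1 complete.
Predecessor durations: [3]
ES = 3 = 3

3


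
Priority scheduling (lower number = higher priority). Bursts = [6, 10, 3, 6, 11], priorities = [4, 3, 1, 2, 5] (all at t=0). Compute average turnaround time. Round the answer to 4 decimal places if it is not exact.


Sort by priority (ascending = highest first):
Order: [(1, 3), (2, 6), (3, 10), (4, 6), (5, 11)]
Completion times:
  Priority 1, burst=3, C=3
  Priority 2, burst=6, C=9
  Priority 3, burst=10, C=19
  Priority 4, burst=6, C=25
  Priority 5, burst=11, C=36
Average turnaround = 92/5 = 18.4

18.4


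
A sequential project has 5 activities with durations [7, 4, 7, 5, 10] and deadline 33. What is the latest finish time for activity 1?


LF(activity 1) = deadline - sum of successor durations
Successors: activities 2 through 5 with durations [4, 7, 5, 10]
Sum of successor durations = 26
LF = 33 - 26 = 7

7


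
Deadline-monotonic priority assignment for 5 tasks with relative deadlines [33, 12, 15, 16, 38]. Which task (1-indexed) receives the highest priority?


Sort tasks by relative deadline (ascending):
  Task 2: deadline = 12
  Task 3: deadline = 15
  Task 4: deadline = 16
  Task 1: deadline = 33
  Task 5: deadline = 38
Priority order (highest first): [2, 3, 4, 1, 5]
Highest priority task = 2

2


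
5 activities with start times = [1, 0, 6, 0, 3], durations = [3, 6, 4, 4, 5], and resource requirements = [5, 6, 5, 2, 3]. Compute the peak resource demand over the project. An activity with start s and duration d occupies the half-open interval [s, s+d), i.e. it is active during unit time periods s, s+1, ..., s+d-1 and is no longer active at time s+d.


Each activity i is active on [start_i, start_i + duration_i).
Compute total resource usage per time slot:
  t=0: active resources = [6, 2], total = 8
  t=1: active resources = [5, 6, 2], total = 13
  t=2: active resources = [5, 6, 2], total = 13
  t=3: active resources = [5, 6, 2, 3], total = 16
  t=4: active resources = [6, 3], total = 9
  t=5: active resources = [6, 3], total = 9
  t=6: active resources = [5, 3], total = 8
  t=7: active resources = [5, 3], total = 8
  t=8: active resources = [5], total = 5
  t=9: active resources = [5], total = 5
Peak resource demand = 16

16


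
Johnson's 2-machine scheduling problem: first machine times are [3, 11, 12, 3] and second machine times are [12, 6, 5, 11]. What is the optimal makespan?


Apply Johnson's rule:
  Group 1 (a <= b): [(1, 3, 12), (4, 3, 11)]
  Group 2 (a > b): [(2, 11, 6), (3, 12, 5)]
Optimal job order: [1, 4, 2, 3]
Schedule:
  Job 1: M1 done at 3, M2 done at 15
  Job 4: M1 done at 6, M2 done at 26
  Job 2: M1 done at 17, M2 done at 32
  Job 3: M1 done at 29, M2 done at 37
Makespan = 37

37
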